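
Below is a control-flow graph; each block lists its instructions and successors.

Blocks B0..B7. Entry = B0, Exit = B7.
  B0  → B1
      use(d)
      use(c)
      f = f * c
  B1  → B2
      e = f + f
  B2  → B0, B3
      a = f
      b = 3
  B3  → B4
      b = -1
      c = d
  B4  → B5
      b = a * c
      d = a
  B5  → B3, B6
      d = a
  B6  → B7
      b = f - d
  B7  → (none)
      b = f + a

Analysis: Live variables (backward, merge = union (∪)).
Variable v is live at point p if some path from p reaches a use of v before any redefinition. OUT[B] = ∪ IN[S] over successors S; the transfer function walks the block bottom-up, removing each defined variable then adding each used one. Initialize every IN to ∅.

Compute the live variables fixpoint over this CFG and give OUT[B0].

Answer: {c, d, f}

Derivation:
Fixpoint table:
  B0: | IN={c, d, f} | OUT={c, d, f}
  B1: | IN={c, d, f} | OUT={c, d, f}
  B2: | IN={c, d, f} | OUT={a, c, d, f}
  B3: | IN={a, d, f} | OUT={a, c, f}
  B4: | IN={a, c, f} | OUT={a, f}
  B5: | IN={a, f} | OUT={a, d, f}
  B6: | IN={a, d, f} | OUT={a, f}
  B7: | IN={a, f} | OUT={}

Merge at B0: OUT[B0] = IN[B1] = {c, d, f}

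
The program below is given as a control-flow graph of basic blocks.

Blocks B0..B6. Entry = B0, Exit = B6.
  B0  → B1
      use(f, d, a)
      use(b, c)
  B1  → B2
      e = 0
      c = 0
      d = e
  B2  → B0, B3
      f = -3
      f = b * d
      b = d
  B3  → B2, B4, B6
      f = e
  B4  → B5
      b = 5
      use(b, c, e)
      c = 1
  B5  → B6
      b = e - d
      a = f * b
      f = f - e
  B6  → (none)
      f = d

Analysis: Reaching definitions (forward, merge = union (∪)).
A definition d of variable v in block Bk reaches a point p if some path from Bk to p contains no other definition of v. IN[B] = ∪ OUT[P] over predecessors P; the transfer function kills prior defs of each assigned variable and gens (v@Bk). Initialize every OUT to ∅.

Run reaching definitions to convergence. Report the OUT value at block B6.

Per-block solution:
  B0:  IN={b@B2, c@B1, d@B1, e@B1, f@B2}  OUT={b@B2, c@B1, d@B1, e@B1, f@B2}
  B1:  IN={b@B2, c@B1, d@B1, e@B1, f@B2}  OUT={b@B2, c@B1, d@B1, e@B1, f@B2}
  B2:  IN={b@B2, c@B1, d@B1, e@B1, f@B2, f@B3}  OUT={b@B2, c@B1, d@B1, e@B1, f@B2}
  B3:  IN={b@B2, c@B1, d@B1, e@B1, f@B2}  OUT={b@B2, c@B1, d@B1, e@B1, f@B3}
  B4:  IN={b@B2, c@B1, d@B1, e@B1, f@B3}  OUT={b@B4, c@B4, d@B1, e@B1, f@B3}
  B5:  IN={b@B4, c@B4, d@B1, e@B1, f@B3}  OUT={a@B5, b@B5, c@B4, d@B1, e@B1, f@B5}
  B6:  IN={a@B5, b@B2, b@B5, c@B1, c@B4, d@B1, e@B1, f@B3, f@B5}  OUT={a@B5, b@B2, b@B5, c@B1, c@B4, d@B1, e@B1, f@B6}

Merge at B6: IN[B6] = OUT[B3] ⊔ OUT[B5] = {a@B5, b@B2, b@B5, c@B1, c@B4, d@B1, e@B1, f@B3, f@B5}
Applying B6's transfer function to that IN value gives OUT[B6] (row B6 above).

Answer: {a@B5, b@B2, b@B5, c@B1, c@B4, d@B1, e@B1, f@B6}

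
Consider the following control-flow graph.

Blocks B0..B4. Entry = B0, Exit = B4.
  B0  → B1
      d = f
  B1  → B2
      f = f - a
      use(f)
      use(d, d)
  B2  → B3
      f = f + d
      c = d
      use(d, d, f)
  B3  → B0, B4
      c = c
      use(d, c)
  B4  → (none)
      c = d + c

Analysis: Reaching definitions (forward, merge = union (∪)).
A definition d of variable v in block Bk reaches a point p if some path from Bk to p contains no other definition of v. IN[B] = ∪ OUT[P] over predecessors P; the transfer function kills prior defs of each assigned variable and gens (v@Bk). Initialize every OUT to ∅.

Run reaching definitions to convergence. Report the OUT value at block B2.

Answer: {c@B2, d@B0, f@B2}

Derivation:
Fixpoint table:
  B0: | IN={c@B3, d@B0, f@B2} | OUT={c@B3, d@B0, f@B2}
  B1: | IN={c@B3, d@B0, f@B2} | OUT={c@B3, d@B0, f@B1}
  B2: | IN={c@B3, d@B0, f@B1} | OUT={c@B2, d@B0, f@B2}
  B3: | IN={c@B2, d@B0, f@B2} | OUT={c@B3, d@B0, f@B2}
  B4: | IN={c@B3, d@B0, f@B2} | OUT={c@B4, d@B0, f@B2}

Merge at B2: IN[B2] = OUT[B1] = {c@B3, d@B0, f@B1}
Applying B2's transfer function to that IN value gives OUT[B2] (row B2 above).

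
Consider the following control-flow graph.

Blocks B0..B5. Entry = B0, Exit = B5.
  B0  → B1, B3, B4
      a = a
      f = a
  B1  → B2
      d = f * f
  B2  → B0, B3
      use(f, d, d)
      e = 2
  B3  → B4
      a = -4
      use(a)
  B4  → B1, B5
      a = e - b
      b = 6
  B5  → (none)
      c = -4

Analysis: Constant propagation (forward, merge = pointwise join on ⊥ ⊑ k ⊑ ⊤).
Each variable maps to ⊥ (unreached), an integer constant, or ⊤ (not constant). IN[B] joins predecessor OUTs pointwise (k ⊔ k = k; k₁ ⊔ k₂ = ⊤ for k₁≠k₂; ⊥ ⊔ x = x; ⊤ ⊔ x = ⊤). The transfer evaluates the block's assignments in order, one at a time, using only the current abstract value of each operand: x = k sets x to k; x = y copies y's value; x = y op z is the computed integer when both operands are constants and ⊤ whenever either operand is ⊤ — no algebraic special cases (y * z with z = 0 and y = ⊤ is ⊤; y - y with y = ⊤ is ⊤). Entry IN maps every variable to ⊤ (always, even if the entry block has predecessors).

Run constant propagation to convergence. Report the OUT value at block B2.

Converged values:
  B0: | IN=(all ⊤) | OUT=(all ⊤)
  B1: | IN=(all ⊤) | OUT=(all ⊤)
  B2: | IN=(all ⊤) | OUT={e:2; rest ⊤}
  B3: | IN=(all ⊤) | OUT={a:-4; rest ⊤}
  B4: | IN=(all ⊤) | OUT={b:6; rest ⊤}
  B5: | IN={b:6; rest ⊤} | OUT={b:6, c:-4; rest ⊤}

Merge at B2: IN[B2] = OUT[B1] = {a: ⊤, b: ⊤, c: ⊤, d: ⊤, e: ⊤, f: ⊤}
Applying B2's transfer function to that IN value gives OUT[B2] (row B2 above).

Answer: {a: ⊤, b: ⊤, c: ⊤, d: ⊤, e: 2, f: ⊤}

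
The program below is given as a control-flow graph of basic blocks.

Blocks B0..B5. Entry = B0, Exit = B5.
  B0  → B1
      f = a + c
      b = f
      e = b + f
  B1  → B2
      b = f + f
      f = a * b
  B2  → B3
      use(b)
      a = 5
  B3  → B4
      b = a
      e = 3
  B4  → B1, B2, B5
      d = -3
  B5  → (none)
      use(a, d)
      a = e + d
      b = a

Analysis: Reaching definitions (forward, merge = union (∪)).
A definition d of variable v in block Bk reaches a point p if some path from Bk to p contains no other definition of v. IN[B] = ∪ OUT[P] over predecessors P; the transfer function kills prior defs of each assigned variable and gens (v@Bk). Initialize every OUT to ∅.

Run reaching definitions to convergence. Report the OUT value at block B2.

Per-block solution:
  B0:  IN={}  OUT={b@B0, e@B0, f@B0}
  B1:  IN={a@B2, b@B0, b@B3, d@B4, e@B0, e@B3, f@B0, f@B1}  OUT={a@B2, b@B1, d@B4, e@B0, e@B3, f@B1}
  B2:  IN={a@B2, b@B1, b@B3, d@B4, e@B0, e@B3, f@B1}  OUT={a@B2, b@B1, b@B3, d@B4, e@B0, e@B3, f@B1}
  B3:  IN={a@B2, b@B1, b@B3, d@B4, e@B0, e@B3, f@B1}  OUT={a@B2, b@B3, d@B4, e@B3, f@B1}
  B4:  IN={a@B2, b@B3, d@B4, e@B3, f@B1}  OUT={a@B2, b@B3, d@B4, e@B3, f@B1}
  B5:  IN={a@B2, b@B3, d@B4, e@B3, f@B1}  OUT={a@B5, b@B5, d@B4, e@B3, f@B1}

Merge at B2: IN[B2] = OUT[B1] ⊔ OUT[B4] = {a@B2, b@B1, b@B3, d@B4, e@B0, e@B3, f@B1}
Applying B2's transfer function to that IN value gives OUT[B2] (row B2 above).

Answer: {a@B2, b@B1, b@B3, d@B4, e@B0, e@B3, f@B1}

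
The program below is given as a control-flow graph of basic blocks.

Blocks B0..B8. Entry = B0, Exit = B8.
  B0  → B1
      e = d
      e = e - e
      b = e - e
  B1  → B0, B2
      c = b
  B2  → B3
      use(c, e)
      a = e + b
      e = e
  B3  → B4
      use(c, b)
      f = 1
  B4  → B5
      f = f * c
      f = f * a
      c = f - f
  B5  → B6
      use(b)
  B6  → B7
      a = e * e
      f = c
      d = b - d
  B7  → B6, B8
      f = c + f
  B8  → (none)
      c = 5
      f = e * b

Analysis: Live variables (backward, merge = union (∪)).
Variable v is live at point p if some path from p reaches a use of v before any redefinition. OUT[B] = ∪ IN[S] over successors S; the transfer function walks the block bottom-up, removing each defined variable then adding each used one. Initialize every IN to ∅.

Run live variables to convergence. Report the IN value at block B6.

Answer: {b, c, d, e}

Derivation:
Fixpoint table:
  B0:   IN={d}   OUT={b, d, e}
  B1:   IN={b, d, e}   OUT={b, c, d, e}
  B2:   IN={b, c, d, e}   OUT={a, b, c, d, e}
  B3:   IN={a, b, c, d, e}   OUT={a, b, c, d, e, f}
  B4:   IN={a, b, c, d, e, f}   OUT={b, c, d, e}
  B5:   IN={b, c, d, e}   OUT={b, c, d, e}
  B6:   IN={b, c, d, e}   OUT={b, c, d, e, f}
  B7:   IN={b, c, d, e, f}   OUT={b, c, d, e}
  B8:   IN={b, e}   OUT={}

Merge at B6: OUT[B6] = IN[B7] = {b, c, d, e, f}
Applying B6's transfer function to that OUT value gives IN[B6] (row B6 above).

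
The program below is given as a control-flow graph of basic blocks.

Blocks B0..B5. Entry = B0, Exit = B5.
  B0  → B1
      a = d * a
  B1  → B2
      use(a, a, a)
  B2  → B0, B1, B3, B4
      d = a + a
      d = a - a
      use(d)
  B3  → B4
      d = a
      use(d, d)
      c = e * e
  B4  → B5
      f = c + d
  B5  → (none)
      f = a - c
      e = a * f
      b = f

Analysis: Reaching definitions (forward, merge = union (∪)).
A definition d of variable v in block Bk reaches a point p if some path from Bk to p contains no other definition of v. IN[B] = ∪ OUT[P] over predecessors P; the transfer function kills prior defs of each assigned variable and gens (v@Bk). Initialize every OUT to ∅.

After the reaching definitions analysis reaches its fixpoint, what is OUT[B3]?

Answer: {a@B0, c@B3, d@B3}

Working:
Converged values:
  B0: | IN={a@B0, d@B2} | OUT={a@B0, d@B2}
  B1: | IN={a@B0, d@B2} | OUT={a@B0, d@B2}
  B2: | IN={a@B0, d@B2} | OUT={a@B0, d@B2}
  B3: | IN={a@B0, d@B2} | OUT={a@B0, c@B3, d@B3}
  B4: | IN={a@B0, c@B3, d@B2, d@B3} | OUT={a@B0, c@B3, d@B2, d@B3, f@B4}
  B5: | IN={a@B0, c@B3, d@B2, d@B3, f@B4} | OUT={a@B0, b@B5, c@B3, d@B2, d@B3, e@B5, f@B5}

Merge at B3: IN[B3] = OUT[B2] = {a@B0, d@B2}
Applying B3's transfer function to that IN value gives OUT[B3] (row B3 above).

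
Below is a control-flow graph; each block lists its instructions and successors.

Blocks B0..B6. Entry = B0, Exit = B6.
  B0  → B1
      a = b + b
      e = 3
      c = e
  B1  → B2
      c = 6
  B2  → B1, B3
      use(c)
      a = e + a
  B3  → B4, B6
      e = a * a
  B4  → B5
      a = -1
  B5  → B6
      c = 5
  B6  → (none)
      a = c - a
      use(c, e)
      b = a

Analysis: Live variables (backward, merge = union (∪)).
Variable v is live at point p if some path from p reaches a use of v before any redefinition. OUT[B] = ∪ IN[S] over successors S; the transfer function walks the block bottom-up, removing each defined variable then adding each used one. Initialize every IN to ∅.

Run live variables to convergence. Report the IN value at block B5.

Answer: {a, e}

Trace:
Per-block solution:
  B0:   IN={b}   OUT={a, e}
  B1:   IN={a, e}   OUT={a, c, e}
  B2:   IN={a, c, e}   OUT={a, c, e}
  B3:   IN={a, c}   OUT={a, c, e}
  B4:   IN={e}   OUT={a, e}
  B5:   IN={a, e}   OUT={a, c, e}
  B6:   IN={a, c, e}   OUT={}

Merge at B5: OUT[B5] = IN[B6] = {a, c, e}
Applying B5's transfer function to that OUT value gives IN[B5] (row B5 above).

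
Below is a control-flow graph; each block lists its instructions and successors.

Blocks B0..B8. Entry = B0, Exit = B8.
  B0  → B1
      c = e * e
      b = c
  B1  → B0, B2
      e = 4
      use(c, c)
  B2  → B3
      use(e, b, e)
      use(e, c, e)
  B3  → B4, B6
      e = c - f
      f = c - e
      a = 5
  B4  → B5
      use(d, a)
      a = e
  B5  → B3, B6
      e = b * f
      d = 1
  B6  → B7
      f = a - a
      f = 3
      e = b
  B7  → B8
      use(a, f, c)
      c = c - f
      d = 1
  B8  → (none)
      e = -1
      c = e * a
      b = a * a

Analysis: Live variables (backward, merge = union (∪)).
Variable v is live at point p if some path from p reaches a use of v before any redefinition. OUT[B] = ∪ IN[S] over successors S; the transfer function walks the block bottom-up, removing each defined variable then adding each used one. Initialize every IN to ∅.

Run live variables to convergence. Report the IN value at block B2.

Answer: {b, c, d, e, f}

Trace:
Converged values:
  B0:   IN={d, e, f}   OUT={b, c, d, f}
  B1:   IN={b, c, d, f}   OUT={b, c, d, e, f}
  B2:   IN={b, c, d, e, f}   OUT={b, c, d, f}
  B3:   IN={b, c, d, f}   OUT={a, b, c, d, e, f}
  B4:   IN={a, b, c, d, e, f}   OUT={a, b, c, f}
  B5:   IN={a, b, c, f}   OUT={a, b, c, d, f}
  B6:   IN={a, b, c}   OUT={a, c, f}
  B7:   IN={a, c, f}   OUT={a}
  B8:   IN={a}   OUT={}

Merge at B2: OUT[B2] = IN[B3] = {b, c, d, f}
Applying B2's transfer function to that OUT value gives IN[B2] (row B2 above).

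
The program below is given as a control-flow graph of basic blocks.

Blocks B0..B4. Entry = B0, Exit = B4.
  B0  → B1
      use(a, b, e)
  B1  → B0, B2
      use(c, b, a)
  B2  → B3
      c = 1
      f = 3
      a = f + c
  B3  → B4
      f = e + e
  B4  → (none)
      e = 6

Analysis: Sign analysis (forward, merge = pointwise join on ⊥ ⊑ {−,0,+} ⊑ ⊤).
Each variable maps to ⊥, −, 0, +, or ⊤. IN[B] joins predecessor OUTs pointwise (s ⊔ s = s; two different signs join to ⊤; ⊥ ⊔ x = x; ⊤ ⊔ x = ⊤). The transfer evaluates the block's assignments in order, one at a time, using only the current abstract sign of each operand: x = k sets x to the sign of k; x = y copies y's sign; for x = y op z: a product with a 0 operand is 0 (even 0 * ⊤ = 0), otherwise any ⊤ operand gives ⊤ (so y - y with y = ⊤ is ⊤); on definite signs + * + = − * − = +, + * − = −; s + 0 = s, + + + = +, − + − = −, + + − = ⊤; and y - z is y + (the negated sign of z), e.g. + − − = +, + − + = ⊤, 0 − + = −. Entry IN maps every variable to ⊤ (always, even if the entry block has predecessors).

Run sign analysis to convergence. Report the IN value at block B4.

Answer: {a: +, b: ⊤, c: +, d: ⊤, e: ⊤, f: ⊤}

Working:
Fixpoint table:
  B0:  IN=(all ⊤)  OUT=(all ⊤)
  B1:  IN=(all ⊤)  OUT=(all ⊤)
  B2:  IN=(all ⊤)  OUT={a:+, c:+, f:+; rest ⊤}
  B3:  IN={a:+, c:+, f:+; rest ⊤}  OUT={a:+, c:+; rest ⊤}
  B4:  IN={a:+, c:+; rest ⊤}  OUT={a:+, c:+, e:+; rest ⊤}

Merge at B4: IN[B4] = OUT[B3] = {a: +, b: ⊤, c: +, d: ⊤, e: ⊤, f: ⊤}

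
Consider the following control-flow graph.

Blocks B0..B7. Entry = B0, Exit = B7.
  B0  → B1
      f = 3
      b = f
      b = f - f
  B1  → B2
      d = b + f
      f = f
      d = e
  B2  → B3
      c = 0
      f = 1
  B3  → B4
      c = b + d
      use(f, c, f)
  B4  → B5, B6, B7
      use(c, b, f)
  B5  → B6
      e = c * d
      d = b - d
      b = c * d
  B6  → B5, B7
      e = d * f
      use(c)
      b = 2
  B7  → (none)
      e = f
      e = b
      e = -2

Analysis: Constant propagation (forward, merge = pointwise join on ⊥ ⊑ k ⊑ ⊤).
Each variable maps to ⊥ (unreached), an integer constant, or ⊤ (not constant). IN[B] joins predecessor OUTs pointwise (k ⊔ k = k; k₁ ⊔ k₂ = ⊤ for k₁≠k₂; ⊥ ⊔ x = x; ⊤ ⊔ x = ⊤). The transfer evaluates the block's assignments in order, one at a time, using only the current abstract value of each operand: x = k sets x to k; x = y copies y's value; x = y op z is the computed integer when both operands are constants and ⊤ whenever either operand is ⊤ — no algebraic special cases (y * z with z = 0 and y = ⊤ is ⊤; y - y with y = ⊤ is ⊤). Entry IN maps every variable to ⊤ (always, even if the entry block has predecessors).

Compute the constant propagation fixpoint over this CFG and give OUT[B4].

Answer: {a: ⊤, b: 0, c: ⊤, d: ⊤, e: ⊤, f: 1}

Trace:
Converged values:
  B0:  IN=(all ⊤)  OUT={b:0, f:3; rest ⊤}
  B1:  IN={b:0, f:3; rest ⊤}  OUT={b:0, f:3; rest ⊤}
  B2:  IN={b:0, f:3; rest ⊤}  OUT={b:0, c:0, f:1; rest ⊤}
  B3:  IN={b:0, c:0, f:1; rest ⊤}  OUT={b:0, f:1; rest ⊤}
  B4:  IN={b:0, f:1; rest ⊤}  OUT={b:0, f:1; rest ⊤}
  B5:  IN={f:1; rest ⊤}  OUT={f:1; rest ⊤}
  B6:  IN={f:1; rest ⊤}  OUT={b:2, f:1; rest ⊤}
  B7:  IN={f:1; rest ⊤}  OUT={e:-2, f:1; rest ⊤}

Merge at B4: IN[B4] = OUT[B3] = {a: ⊤, b: 0, c: ⊤, d: ⊤, e: ⊤, f: 1}
Applying B4's transfer function to that IN value gives OUT[B4] (row B4 above).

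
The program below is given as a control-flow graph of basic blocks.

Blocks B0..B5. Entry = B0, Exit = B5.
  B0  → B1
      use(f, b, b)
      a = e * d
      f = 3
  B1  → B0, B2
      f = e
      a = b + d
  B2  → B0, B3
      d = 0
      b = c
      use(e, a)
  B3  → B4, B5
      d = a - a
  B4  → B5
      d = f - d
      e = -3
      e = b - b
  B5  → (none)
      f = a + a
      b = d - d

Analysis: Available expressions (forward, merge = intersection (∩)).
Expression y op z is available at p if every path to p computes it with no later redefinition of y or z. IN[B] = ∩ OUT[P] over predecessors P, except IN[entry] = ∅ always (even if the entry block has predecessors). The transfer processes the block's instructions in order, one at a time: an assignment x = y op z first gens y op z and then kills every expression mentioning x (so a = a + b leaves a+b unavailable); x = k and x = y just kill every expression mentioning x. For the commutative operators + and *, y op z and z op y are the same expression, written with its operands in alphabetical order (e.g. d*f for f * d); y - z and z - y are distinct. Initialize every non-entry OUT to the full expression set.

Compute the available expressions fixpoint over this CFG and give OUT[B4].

Answer: {a-a, b-b}

Derivation:
Converged values:
  B0:   IN={}   OUT={d*e}
  B1:   IN={d*e}   OUT={b+d, d*e}
  B2:   IN={b+d, d*e}   OUT={}
  B3:   IN={}   OUT={a-a}
  B4:   IN={a-a}   OUT={a-a, b-b}
  B5:   IN={a-a}   OUT={a+a, a-a, d-d}

Merge at B4: IN[B4] = OUT[B3] = {a-a}
Applying B4's transfer function to that IN value gives OUT[B4] (row B4 above).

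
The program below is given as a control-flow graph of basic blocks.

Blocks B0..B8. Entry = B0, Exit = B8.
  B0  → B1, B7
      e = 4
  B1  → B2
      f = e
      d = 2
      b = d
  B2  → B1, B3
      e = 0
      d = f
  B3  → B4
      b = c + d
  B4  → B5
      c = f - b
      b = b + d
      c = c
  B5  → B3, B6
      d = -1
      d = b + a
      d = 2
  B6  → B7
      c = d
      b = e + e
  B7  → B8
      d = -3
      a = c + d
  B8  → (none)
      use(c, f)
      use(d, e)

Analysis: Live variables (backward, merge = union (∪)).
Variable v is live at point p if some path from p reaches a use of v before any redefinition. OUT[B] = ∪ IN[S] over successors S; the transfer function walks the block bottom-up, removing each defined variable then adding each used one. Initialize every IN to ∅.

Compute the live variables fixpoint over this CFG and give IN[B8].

Answer: {c, d, e, f}

Working:
Fixpoint table:
  B0: | IN={a, c, f} | OUT={a, c, e, f}
  B1: | IN={a, c, e} | OUT={a, c, f}
  B2: | IN={a, c, f} | OUT={a, c, d, e, f}
  B3: | IN={a, c, d, e, f} | OUT={a, b, d, e, f}
  B4: | IN={a, b, d, e, f} | OUT={a, b, c, e, f}
  B5: | IN={a, b, c, e, f} | OUT={a, c, d, e, f}
  B6: | IN={d, e, f} | OUT={c, e, f}
  B7: | IN={c, e, f} | OUT={c, d, e, f}
  B8: | IN={c, d, e, f} | OUT={}

B8 is the boundary node: OUT[B8] = {}
Applying B8's transfer function to that OUT value gives IN[B8] (row B8 above).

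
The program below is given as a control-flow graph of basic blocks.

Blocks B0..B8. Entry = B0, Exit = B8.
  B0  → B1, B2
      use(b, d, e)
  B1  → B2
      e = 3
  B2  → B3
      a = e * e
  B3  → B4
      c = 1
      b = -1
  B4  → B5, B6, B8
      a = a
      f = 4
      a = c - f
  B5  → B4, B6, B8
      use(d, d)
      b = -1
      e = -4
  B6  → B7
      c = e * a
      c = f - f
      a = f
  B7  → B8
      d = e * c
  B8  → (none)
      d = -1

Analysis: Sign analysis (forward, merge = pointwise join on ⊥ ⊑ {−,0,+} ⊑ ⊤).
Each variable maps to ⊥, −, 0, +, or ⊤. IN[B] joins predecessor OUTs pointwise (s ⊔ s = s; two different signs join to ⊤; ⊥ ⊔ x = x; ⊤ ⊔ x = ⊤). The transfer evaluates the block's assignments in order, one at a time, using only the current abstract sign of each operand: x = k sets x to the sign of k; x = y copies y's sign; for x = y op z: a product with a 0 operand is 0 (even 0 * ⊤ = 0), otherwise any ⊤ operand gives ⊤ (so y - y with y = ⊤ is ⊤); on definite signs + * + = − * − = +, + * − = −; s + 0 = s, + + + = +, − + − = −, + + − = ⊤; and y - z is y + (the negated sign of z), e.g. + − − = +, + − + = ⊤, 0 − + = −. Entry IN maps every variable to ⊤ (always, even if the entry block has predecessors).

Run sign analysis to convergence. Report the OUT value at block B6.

Answer: {a: +, b: -, c: ⊤, d: ⊤, e: ⊤, f: +}

Derivation:
Converged values:
  B0:  IN=(all ⊤)  OUT=(all ⊤)
  B1:  IN=(all ⊤)  OUT={e:+; rest ⊤}
  B2:  IN=(all ⊤)  OUT=(all ⊤)
  B3:  IN=(all ⊤)  OUT={b:-, c:+; rest ⊤}
  B4:  IN={b:-, c:+; rest ⊤}  OUT={b:-, c:+, f:+; rest ⊤}
  B5:  IN={b:-, c:+, f:+; rest ⊤}  OUT={b:-, c:+, e:-, f:+; rest ⊤}
  B6:  IN={b:-, c:+, f:+; rest ⊤}  OUT={a:+, b:-, f:+; rest ⊤}
  B7:  IN={a:+, b:-, f:+; rest ⊤}  OUT={a:+, b:-, f:+; rest ⊤}
  B8:  IN={b:-, f:+; rest ⊤}  OUT={b:-, d:-, f:+; rest ⊤}

Merge at B6: IN[B6] = OUT[B4] ⊔ OUT[B5] = {a: ⊤, b: -, c: +, d: ⊤, e: ⊤, f: +}
Applying B6's transfer function to that IN value gives OUT[B6] (row B6 above).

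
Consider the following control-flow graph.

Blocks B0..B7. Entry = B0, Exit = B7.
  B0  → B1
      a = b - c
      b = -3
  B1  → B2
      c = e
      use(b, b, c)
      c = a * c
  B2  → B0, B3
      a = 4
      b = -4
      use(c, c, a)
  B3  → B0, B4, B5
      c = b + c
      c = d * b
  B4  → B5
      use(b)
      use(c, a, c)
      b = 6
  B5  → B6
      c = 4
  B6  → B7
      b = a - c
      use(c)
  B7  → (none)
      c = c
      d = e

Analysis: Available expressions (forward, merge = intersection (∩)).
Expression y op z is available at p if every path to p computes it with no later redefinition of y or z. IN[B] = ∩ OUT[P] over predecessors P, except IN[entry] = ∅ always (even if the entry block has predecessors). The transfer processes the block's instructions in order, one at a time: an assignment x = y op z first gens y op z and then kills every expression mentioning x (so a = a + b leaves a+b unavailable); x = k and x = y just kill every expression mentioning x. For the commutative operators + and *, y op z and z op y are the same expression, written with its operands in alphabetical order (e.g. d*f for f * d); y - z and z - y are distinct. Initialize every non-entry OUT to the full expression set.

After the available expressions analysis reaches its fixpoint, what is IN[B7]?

Per-block solution:
  B0: | IN={} | OUT={}
  B1: | IN={} | OUT={}
  B2: | IN={} | OUT={}
  B3: | IN={} | OUT={b*d}
  B4: | IN={b*d} | OUT={}
  B5: | IN={} | OUT={}
  B6: | IN={} | OUT={a-c}
  B7: | IN={a-c} | OUT={}

Merge at B7: IN[B7] = OUT[B6] = {a-c}

Answer: {a-c}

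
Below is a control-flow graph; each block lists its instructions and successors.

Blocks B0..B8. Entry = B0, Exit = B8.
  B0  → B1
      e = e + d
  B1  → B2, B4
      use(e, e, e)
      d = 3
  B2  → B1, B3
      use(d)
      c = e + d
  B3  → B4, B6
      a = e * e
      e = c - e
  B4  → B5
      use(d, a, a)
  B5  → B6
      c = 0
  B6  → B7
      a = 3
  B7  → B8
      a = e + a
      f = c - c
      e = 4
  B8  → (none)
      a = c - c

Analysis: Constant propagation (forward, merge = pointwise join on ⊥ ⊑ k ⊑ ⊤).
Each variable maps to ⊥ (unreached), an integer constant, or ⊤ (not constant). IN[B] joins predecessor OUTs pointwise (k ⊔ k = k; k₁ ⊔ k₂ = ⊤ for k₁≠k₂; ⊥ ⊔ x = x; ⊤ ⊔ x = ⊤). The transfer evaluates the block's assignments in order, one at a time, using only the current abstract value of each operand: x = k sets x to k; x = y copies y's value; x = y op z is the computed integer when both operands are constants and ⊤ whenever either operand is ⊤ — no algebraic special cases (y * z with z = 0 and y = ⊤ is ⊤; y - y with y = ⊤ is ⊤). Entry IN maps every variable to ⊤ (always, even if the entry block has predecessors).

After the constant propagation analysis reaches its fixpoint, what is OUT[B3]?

Answer: {a: ⊤, b: ⊤, c: ⊤, d: 3, e: ⊤, f: ⊤}

Derivation:
Per-block solution:
  B0: | IN=(all ⊤) | OUT=(all ⊤)
  B1: | IN=(all ⊤) | OUT={d:3; rest ⊤}
  B2: | IN={d:3; rest ⊤} | OUT={d:3; rest ⊤}
  B3: | IN={d:3; rest ⊤} | OUT={d:3; rest ⊤}
  B4: | IN={d:3; rest ⊤} | OUT={d:3; rest ⊤}
  B5: | IN={d:3; rest ⊤} | OUT={c:0, d:3; rest ⊤}
  B6: | IN={d:3; rest ⊤} | OUT={a:3, d:3; rest ⊤}
  B7: | IN={a:3, d:3; rest ⊤} | OUT={d:3, e:4; rest ⊤}
  B8: | IN={d:3, e:4; rest ⊤} | OUT={d:3, e:4; rest ⊤}

Merge at B3: IN[B3] = OUT[B2] = {a: ⊤, b: ⊤, c: ⊤, d: 3, e: ⊤, f: ⊤}
Applying B3's transfer function to that IN value gives OUT[B3] (row B3 above).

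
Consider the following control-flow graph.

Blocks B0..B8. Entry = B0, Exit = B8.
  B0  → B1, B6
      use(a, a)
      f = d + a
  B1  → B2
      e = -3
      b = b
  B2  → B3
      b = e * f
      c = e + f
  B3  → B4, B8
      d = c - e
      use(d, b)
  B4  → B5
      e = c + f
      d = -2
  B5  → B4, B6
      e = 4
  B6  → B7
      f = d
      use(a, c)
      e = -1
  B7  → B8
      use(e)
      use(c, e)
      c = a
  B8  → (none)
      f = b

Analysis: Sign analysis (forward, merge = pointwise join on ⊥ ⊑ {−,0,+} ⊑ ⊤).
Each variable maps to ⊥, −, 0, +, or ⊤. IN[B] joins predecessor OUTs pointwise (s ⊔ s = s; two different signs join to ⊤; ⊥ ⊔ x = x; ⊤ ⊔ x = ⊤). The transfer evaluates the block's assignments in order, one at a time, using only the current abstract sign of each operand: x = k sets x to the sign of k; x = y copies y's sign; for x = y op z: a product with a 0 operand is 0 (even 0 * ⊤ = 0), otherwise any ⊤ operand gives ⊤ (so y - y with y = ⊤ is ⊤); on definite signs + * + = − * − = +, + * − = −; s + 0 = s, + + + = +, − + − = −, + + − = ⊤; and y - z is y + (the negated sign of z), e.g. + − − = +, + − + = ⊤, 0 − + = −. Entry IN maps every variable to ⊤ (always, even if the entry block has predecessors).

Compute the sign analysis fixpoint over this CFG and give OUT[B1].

Answer: {a: ⊤, b: ⊤, c: ⊤, d: ⊤, e: -, f: ⊤}

Working:
Per-block solution:
  B0:  IN=(all ⊤)  OUT=(all ⊤)
  B1:  IN=(all ⊤)  OUT={e:-; rest ⊤}
  B2:  IN={e:-; rest ⊤}  OUT={e:-; rest ⊤}
  B3:  IN={e:-; rest ⊤}  OUT={e:-; rest ⊤}
  B4:  IN=(all ⊤)  OUT={d:-; rest ⊤}
  B5:  IN={d:-; rest ⊤}  OUT={d:-, e:+; rest ⊤}
  B6:  IN=(all ⊤)  OUT={e:-; rest ⊤}
  B7:  IN={e:-; rest ⊤}  OUT={e:-; rest ⊤}
  B8:  IN={e:-; rest ⊤}  OUT={e:-; rest ⊤}

Merge at B1: IN[B1] = OUT[B0] = {a: ⊤, b: ⊤, c: ⊤, d: ⊤, e: ⊤, f: ⊤}
Applying B1's transfer function to that IN value gives OUT[B1] (row B1 above).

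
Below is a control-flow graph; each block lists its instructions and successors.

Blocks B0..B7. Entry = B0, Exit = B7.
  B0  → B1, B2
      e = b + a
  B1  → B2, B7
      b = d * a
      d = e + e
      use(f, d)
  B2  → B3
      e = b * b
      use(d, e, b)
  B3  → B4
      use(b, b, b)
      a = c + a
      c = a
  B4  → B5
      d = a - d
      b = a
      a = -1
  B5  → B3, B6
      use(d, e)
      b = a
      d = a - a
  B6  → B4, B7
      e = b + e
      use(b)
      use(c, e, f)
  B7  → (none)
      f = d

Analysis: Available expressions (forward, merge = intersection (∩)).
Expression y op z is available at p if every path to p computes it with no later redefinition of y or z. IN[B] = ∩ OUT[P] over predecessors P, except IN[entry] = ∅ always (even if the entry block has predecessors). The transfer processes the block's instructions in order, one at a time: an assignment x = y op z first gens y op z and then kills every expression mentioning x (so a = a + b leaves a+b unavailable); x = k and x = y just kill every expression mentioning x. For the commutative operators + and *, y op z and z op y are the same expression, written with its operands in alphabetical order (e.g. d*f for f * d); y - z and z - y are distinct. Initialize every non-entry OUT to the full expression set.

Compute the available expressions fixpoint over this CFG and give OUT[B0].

Answer: {a+b}

Trace:
Per-block solution:
  B0: | IN={} | OUT={a+b}
  B1: | IN={a+b} | OUT={e+e}
  B2: | IN={} | OUT={b*b}
  B3: | IN={} | OUT={}
  B4: | IN={} | OUT={}
  B5: | IN={} | OUT={a-a}
  B6: | IN={a-a} | OUT={a-a}
  B7: | IN={} | OUT={}

B0 is the boundary node: IN[B0] = {}
Applying B0's transfer function to that IN value gives OUT[B0] (row B0 above).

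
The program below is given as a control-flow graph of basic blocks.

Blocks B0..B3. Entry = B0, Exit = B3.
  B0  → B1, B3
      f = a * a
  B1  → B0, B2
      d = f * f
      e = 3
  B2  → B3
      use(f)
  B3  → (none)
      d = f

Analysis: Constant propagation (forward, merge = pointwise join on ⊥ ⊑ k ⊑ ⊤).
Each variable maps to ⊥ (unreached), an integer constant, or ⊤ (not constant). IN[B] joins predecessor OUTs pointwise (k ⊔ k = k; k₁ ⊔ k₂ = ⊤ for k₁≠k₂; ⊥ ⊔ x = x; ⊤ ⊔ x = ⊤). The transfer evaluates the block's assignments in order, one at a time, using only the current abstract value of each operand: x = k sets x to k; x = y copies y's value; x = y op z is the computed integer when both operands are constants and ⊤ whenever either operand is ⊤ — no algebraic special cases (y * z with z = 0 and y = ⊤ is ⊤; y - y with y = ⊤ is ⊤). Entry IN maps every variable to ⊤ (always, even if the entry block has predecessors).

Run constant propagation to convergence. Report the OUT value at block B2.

Converged values:
  B0: | IN=(all ⊤) | OUT=(all ⊤)
  B1: | IN=(all ⊤) | OUT={e:3; rest ⊤}
  B2: | IN={e:3; rest ⊤} | OUT={e:3; rest ⊤}
  B3: | IN=(all ⊤) | OUT=(all ⊤)

Merge at B2: IN[B2] = OUT[B1] = {a: ⊤, b: ⊤, c: ⊤, d: ⊤, e: 3, f: ⊤}
Applying B2's transfer function to that IN value gives OUT[B2] (row B2 above).

Answer: {a: ⊤, b: ⊤, c: ⊤, d: ⊤, e: 3, f: ⊤}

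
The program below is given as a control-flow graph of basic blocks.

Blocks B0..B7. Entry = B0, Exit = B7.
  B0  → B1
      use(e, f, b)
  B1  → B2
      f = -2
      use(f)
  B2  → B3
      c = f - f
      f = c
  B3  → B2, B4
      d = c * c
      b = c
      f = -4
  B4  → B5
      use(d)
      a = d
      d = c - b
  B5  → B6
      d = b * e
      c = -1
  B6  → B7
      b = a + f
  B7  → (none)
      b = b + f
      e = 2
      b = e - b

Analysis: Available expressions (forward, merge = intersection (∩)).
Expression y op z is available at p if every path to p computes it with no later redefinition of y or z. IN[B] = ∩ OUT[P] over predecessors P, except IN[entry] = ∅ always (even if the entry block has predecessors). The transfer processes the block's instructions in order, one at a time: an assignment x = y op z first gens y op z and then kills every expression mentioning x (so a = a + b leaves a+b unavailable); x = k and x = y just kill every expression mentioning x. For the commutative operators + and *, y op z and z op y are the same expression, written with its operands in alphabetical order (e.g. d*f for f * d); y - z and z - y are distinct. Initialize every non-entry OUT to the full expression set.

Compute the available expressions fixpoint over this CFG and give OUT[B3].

Fixpoint table:
  B0:  IN={}  OUT={}
  B1:  IN={}  OUT={}
  B2:  IN={}  OUT={}
  B3:  IN={}  OUT={c*c}
  B4:  IN={c*c}  OUT={c*c, c-b}
  B5:  IN={c*c, c-b}  OUT={b*e}
  B6:  IN={b*e}  OUT={a+f}
  B7:  IN={a+f}  OUT={a+f}

Merge at B3: IN[B3] = OUT[B2] = {}
Applying B3's transfer function to that IN value gives OUT[B3] (row B3 above).

Answer: {c*c}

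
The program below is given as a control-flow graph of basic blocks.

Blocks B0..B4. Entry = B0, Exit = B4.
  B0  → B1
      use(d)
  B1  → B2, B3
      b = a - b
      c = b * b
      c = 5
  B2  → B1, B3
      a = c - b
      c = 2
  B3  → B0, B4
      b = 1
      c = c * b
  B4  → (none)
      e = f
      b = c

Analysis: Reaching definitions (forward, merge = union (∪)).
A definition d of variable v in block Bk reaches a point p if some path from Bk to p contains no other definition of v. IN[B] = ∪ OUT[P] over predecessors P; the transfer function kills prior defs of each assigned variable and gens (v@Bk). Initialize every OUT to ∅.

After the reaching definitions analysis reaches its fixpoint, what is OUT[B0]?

Fixpoint table:
  B0:   IN={a@B2, b@B3, c@B3}   OUT={a@B2, b@B3, c@B3}
  B1:   IN={a@B2, b@B1, b@B3, c@B2, c@B3}   OUT={a@B2, b@B1, c@B1}
  B2:   IN={a@B2, b@B1, c@B1}   OUT={a@B2, b@B1, c@B2}
  B3:   IN={a@B2, b@B1, c@B1, c@B2}   OUT={a@B2, b@B3, c@B3}
  B4:   IN={a@B2, b@B3, c@B3}   OUT={a@B2, b@B4, c@B3, e@B4}

Merge at B0 (entry node, so the boundary value {} is joined with the incoming edge(s)): IN[B0] = {} ⊔ OUT[B3] = {a@B2, b@B3, c@B3}
Applying B0's transfer function to that IN value gives OUT[B0] (row B0 above).

Answer: {a@B2, b@B3, c@B3}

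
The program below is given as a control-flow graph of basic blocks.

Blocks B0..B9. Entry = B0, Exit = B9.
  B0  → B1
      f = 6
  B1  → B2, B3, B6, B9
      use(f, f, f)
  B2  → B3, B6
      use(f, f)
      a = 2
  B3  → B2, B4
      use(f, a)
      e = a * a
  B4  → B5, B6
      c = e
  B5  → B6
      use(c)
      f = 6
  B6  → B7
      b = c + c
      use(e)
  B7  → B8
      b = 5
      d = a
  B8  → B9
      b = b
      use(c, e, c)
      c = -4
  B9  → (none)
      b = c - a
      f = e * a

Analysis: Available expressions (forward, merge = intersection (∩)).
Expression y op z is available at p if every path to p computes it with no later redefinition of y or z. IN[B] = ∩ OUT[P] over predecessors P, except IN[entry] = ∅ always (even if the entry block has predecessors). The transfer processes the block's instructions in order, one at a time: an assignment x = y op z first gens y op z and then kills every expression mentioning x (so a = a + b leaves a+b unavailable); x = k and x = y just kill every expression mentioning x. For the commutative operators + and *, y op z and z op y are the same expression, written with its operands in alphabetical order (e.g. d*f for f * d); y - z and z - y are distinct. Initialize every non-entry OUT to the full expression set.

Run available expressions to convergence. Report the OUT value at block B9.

Fixpoint table:
  B0: | IN={} | OUT={}
  B1: | IN={} | OUT={}
  B2: | IN={} | OUT={}
  B3: | IN={} | OUT={a*a}
  B4: | IN={a*a} | OUT={a*a}
  B5: | IN={a*a} | OUT={a*a}
  B6: | IN={} | OUT={c+c}
  B7: | IN={c+c} | OUT={c+c}
  B8: | IN={c+c} | OUT={}
  B9: | IN={} | OUT={a*e, c-a}

Merge at B9: IN[B9] = OUT[B1] ∩ OUT[B8] = {}
Applying B9's transfer function to that IN value gives OUT[B9] (row B9 above).

Answer: {a*e, c-a}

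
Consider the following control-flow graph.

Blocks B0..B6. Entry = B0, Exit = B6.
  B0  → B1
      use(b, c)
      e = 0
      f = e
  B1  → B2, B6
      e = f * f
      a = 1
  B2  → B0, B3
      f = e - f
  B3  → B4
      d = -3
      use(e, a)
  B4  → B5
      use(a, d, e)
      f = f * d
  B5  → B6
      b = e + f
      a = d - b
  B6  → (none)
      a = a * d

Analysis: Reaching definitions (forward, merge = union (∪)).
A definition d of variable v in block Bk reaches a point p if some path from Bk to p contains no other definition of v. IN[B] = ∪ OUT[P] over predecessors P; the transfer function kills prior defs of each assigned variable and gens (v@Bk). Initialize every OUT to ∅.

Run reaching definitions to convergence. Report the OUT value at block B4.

Answer: {a@B1, d@B3, e@B1, f@B4}

Derivation:
Per-block solution:
  B0:   IN={a@B1, e@B1, f@B2}   OUT={a@B1, e@B0, f@B0}
  B1:   IN={a@B1, e@B0, f@B0}   OUT={a@B1, e@B1, f@B0}
  B2:   IN={a@B1, e@B1, f@B0}   OUT={a@B1, e@B1, f@B2}
  B3:   IN={a@B1, e@B1, f@B2}   OUT={a@B1, d@B3, e@B1, f@B2}
  B4:   IN={a@B1, d@B3, e@B1, f@B2}   OUT={a@B1, d@B3, e@B1, f@B4}
  B5:   IN={a@B1, d@B3, e@B1, f@B4}   OUT={a@B5, b@B5, d@B3, e@B1, f@B4}
  B6:   IN={a@B1, a@B5, b@B5, d@B3, e@B1, f@B0, f@B4}   OUT={a@B6, b@B5, d@B3, e@B1, f@B0, f@B4}

Merge at B4: IN[B4] = OUT[B3] = {a@B1, d@B3, e@B1, f@B2}
Applying B4's transfer function to that IN value gives OUT[B4] (row B4 above).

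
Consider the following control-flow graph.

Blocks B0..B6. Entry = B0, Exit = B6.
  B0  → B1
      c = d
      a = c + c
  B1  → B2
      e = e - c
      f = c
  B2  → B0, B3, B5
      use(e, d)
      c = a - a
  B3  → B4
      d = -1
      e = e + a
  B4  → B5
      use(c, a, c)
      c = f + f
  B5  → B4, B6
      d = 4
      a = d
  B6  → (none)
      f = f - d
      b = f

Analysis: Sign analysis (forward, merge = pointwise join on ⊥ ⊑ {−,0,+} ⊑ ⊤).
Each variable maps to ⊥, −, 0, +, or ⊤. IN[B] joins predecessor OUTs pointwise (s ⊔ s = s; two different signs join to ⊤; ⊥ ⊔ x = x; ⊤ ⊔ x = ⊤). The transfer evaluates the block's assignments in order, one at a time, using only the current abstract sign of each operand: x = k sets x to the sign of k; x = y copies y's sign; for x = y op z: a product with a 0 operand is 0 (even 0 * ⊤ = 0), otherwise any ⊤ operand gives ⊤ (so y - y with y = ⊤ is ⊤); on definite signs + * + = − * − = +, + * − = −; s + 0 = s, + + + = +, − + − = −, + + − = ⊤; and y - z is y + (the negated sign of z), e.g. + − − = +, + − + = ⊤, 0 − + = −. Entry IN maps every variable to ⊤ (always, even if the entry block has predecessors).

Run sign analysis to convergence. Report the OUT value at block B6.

Answer: {a: +, b: ⊤, c: ⊤, d: +, e: ⊤, f: ⊤}

Derivation:
Per-block solution:
  B0:   IN=(all ⊤)   OUT=(all ⊤)
  B1:   IN=(all ⊤)   OUT=(all ⊤)
  B2:   IN=(all ⊤)   OUT=(all ⊤)
  B3:   IN=(all ⊤)   OUT={d:-; rest ⊤}
  B4:   IN=(all ⊤)   OUT=(all ⊤)
  B5:   IN=(all ⊤)   OUT={a:+, d:+; rest ⊤}
  B6:   IN={a:+, d:+; rest ⊤}   OUT={a:+, d:+; rest ⊤}

Merge at B6: IN[B6] = OUT[B5] = {a: +, b: ⊤, c: ⊤, d: +, e: ⊤, f: ⊤}
Applying B6's transfer function to that IN value gives OUT[B6] (row B6 above).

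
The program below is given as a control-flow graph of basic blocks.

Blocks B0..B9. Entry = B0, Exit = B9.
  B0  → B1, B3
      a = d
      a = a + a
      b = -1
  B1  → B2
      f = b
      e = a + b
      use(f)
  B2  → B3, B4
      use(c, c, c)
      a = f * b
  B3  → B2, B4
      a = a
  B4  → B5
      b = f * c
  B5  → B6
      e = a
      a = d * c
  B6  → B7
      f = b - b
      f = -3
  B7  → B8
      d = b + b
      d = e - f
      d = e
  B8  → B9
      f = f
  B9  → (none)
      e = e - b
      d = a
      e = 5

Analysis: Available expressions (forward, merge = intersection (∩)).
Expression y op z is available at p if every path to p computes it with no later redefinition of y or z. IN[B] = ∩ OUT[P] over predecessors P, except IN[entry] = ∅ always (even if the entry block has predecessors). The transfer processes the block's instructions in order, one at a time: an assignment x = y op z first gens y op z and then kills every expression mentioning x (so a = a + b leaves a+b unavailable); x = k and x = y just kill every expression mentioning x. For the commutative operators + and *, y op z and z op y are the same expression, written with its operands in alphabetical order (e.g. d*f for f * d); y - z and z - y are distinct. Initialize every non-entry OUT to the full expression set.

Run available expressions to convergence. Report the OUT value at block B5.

Converged values:
  B0:   IN={}   OUT={}
  B1:   IN={}   OUT={a+b}
  B2:   IN={}   OUT={b*f}
  B3:   IN={}   OUT={}
  B4:   IN={}   OUT={c*f}
  B5:   IN={c*f}   OUT={c*d, c*f}
  B6:   IN={c*d, c*f}   OUT={b-b, c*d}
  B7:   IN={b-b, c*d}   OUT={b+b, b-b, e-f}
  B8:   IN={b+b, b-b, e-f}   OUT={b+b, b-b}
  B9:   IN={b+b, b-b}   OUT={b+b, b-b}

Merge at B5: IN[B5] = OUT[B4] = {c*f}
Applying B5's transfer function to that IN value gives OUT[B5] (row B5 above).

Answer: {c*d, c*f}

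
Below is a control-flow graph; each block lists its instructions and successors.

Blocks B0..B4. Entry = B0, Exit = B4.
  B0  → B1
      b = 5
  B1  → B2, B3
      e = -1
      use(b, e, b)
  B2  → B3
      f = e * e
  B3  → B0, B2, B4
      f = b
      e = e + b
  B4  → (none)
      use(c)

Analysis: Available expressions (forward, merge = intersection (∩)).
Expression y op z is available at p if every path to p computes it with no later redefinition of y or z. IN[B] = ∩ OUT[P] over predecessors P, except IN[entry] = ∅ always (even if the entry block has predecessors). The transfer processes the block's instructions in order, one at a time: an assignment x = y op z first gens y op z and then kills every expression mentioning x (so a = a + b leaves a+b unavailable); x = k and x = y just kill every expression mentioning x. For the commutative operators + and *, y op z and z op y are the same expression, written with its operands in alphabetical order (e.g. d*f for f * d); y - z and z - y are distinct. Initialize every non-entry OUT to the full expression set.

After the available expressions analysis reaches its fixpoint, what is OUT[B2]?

Answer: {e*e}

Working:
Per-block solution:
  B0:  IN={}  OUT={}
  B1:  IN={}  OUT={}
  B2:  IN={}  OUT={e*e}
  B3:  IN={}  OUT={}
  B4:  IN={}  OUT={}

Merge at B2: IN[B2] = OUT[B1] ∩ OUT[B3] = {}
Applying B2's transfer function to that IN value gives OUT[B2] (row B2 above).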